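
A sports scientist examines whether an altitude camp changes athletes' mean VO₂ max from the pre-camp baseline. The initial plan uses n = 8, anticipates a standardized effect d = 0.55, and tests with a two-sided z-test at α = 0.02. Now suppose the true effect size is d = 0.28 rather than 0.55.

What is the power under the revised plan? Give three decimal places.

Power ≈ 0.063

With d = 0.28: δ = d·√n = 0.28 × √8 = 0.7920. Critical value z_{0.01} = 2.326.
Revised power = Φ(δ − 2.326) + Φ(−δ − 2.326) = Φ(-1.534) + Φ(-3.118) = 0.0625 + 0.0009 = 0.0634.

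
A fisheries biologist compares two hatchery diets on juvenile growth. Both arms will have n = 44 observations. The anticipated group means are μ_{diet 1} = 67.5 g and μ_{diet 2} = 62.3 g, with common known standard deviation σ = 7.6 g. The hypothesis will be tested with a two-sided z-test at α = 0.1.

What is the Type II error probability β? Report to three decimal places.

β ≈ 0.059

Standardized effect: d = |μ_{diet 1} − μ_{diet 2}| / σ = |67.5 − 62.3| / 7.6 = 0.6842
Noncentrality parameter: λ = d·√(n/2) = 0.6842 × √(44/2) = 3.2092
Critical value for a two-sided test at α = 0.1: z_{α/2} = 1.645.
Power = Φ(λ − 1.645) + Φ(−λ − 1.645) = Φ(1.564) + Φ(-4.854) = 0.9411 + 0.0000 = 0.9411.
Type II error: β = 1 − power = 1 − 0.9411 = 0.0589.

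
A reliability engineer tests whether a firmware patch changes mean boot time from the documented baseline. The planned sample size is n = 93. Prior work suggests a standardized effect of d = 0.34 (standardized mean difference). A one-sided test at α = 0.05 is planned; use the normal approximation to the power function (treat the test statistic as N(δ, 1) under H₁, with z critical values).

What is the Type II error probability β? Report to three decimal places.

Noncentrality parameter: λ = d·√n = 0.34 × √93 = 3.2788
Critical value for a one-sided test at α = 0.05: z_α = 1.645.
Power = P(Z > 1.645 − λ) = Φ(1.634) = 0.9489.
Type II error: β = 1 − power = 1 − 0.9489 = 0.0511.

β ≈ 0.051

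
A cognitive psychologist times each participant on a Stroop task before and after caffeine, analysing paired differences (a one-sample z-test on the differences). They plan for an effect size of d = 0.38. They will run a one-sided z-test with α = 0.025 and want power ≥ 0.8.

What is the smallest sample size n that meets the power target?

For power 0.8 need Φ(δ − z_{0.025}) = 0.8, so δ = z_{0.025} + z_{0.20} = 1.960 + 0.842 = 2.802.
δ = d·√n ⇒ n = (δ/d)² = (2.802 / 0.38)² = 54.36.
Rounding up, n = 55.

n = 55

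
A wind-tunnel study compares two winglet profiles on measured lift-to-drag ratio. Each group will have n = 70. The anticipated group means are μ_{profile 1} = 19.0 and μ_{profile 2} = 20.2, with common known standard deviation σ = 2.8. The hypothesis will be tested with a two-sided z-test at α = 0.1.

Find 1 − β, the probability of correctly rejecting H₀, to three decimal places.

Standardized effect: d = |μ_{profile 1} − μ_{profile 2}| / σ = |19.0 − 20.2| / 2.8 = 0.4286
Noncentrality parameter: λ = d·√(n/2) = 0.4286 × √(70/2) = 2.5355
Critical value for a two-sided test at α = 0.1: z_{α/2} = 1.645.
Power = Φ(λ − 1.645) + Φ(−λ − 1.645) = Φ(0.891) + Φ(-4.180) = 0.8134 + 0.0000 = 0.8134.

Power ≈ 0.813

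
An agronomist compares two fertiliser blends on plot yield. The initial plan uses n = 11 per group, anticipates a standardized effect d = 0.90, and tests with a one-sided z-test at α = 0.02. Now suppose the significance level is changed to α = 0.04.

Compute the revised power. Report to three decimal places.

Power ≈ 0.641

δ = d·√(n/2) = 0.90 × √(11/2) = 2.1107 (unchanged). New critical value: z_{0.04} = 1.751.
Revised power = Φ(δ − 1.751) = Φ(0.360) = 0.6406.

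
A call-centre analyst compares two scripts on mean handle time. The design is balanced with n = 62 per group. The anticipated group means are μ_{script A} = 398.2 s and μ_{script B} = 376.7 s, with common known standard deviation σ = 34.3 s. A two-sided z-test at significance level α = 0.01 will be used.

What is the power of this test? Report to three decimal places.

Power ≈ 0.820

Standardized effect: d = |μ_{script A} − μ_{script B}| / σ = |398.2 − 376.7| / 34.3 = 0.6268
Noncentrality parameter: δ = d·√(n/2) = 0.6268 × √(62/2) = 3.4900
Two-sided α = 0.01 → critical value z_{0.005} = 2.576.
Power = Φ(δ − 2.576) + Φ(−δ − 2.576) = Φ(0.914) + Φ(-6.066) = 0.8197 + 0.0000 = 0.8197.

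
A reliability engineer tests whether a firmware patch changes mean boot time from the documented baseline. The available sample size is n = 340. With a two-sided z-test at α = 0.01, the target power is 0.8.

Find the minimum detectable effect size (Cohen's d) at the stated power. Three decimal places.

d ≈ 0.185

Need Φ(δ − 2.576) = 0.8, so δ = 2.576 + 0.842 = 3.417.
(The second rejection-region term Φ(−δ − z_{α/2}) is negligible and dropped.)
δ = d·√n ⇒ d = δ/√n = 3.417/√340 = 0.1853.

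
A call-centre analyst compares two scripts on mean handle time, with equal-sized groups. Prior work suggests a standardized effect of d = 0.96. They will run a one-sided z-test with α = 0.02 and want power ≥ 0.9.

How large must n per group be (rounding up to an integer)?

Set Φ(δ − 2.054) = 0.9; then δ − 2.054 = Φ⁻¹(0.9) = 1.282, giving δ = 3.335.
δ = d·√(n/2) ⇒ n = 2(δ/d)² = 2 × (3.335 / 0.96)² = 24.14.
Rounding up, n = 25 per group.

n = 25 per group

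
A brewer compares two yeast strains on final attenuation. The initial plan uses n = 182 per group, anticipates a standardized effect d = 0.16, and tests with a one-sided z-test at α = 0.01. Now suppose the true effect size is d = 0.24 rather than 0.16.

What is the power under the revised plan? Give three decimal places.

Power ≈ 0.485

With d = 0.24: δ = d·√(n/2) = 0.24 × √(182/2) = 2.2895. Critical value z_{0.01} = 2.326.
Revised power = Φ(δ − 2.326) = Φ(-0.037) = 0.4853.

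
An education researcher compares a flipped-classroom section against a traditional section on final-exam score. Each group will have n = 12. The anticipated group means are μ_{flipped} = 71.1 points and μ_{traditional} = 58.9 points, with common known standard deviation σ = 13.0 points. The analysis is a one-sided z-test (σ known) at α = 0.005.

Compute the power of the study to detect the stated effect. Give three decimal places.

Power ≈ 0.391

Standardized effect: d = |μ_{flipped} − μ_{traditional}| / σ = |71.1 − 58.9| / 13.0 = 0.9385
Noncentrality parameter: δ = d·√(n/2) = 0.9385 × √(12/2) = 2.2988
Critical value for a one-sided test at α = 0.005: z_α = 2.576.
Power = P(Z > 2.576 − δ) = Φ(-0.277) = 0.3909.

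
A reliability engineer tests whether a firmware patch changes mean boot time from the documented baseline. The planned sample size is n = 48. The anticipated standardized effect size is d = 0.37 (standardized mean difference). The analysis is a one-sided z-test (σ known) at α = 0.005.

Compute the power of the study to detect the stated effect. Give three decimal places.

Power ≈ 0.495

Noncentrality parameter: δ = d·√n = 0.37 × √48 = 2.5634
One-sided α = 0.005 → critical value z_{0.005} = 2.576.
Power = Φ(δ − 2.576) = Φ(-0.012) = 0.4951.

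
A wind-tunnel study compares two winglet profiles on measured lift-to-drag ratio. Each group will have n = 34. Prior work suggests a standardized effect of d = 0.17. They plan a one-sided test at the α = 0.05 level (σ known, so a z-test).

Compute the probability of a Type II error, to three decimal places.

Noncentrality parameter: δ = d·√(n/2) = 0.17 × √(34/2) = 0.7009
Critical value for a one-sided test at α = 0.05: z_α = 1.645.
Power = P(Z > 1.645 − δ) = Φ(-0.944) = 0.1726.
Type II error: β = 1 − power = 1 − 0.1726 = 0.8274.

β ≈ 0.827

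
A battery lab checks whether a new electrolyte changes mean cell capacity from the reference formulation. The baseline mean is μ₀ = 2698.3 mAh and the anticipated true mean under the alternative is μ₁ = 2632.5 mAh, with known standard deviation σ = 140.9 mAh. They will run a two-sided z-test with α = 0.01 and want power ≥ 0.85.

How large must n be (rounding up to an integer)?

n = 60

Standardized effect: d = |μ₁ − μ₀| / σ = |2632.5 − 2698.3| / 140.9 = 0.4670
Set Φ(δ − 2.576) = 0.85; then δ − 2.576 = Φ⁻¹(0.85) = 1.036, giving δ = 3.612.
(The Φ(−δ − z_{α/2}) term is vanishingly small for δ > 0 and is dropped in the standard sample-size formula.)
δ = d·√n ⇒ n = (δ/d)² = (3.612 / 0.4670)² = 59.83.
Round up to the next whole unit.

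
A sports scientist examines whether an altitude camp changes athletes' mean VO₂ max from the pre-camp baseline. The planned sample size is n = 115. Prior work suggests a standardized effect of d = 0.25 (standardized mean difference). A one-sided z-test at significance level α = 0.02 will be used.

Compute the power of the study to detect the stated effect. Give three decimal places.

Power ≈ 0.735

Noncentrality parameter: δ = d·√n = 0.25 × √115 = 2.6810
Critical value for a one-sided test at α = 0.02: z_α = 2.054.
Power = P(Z > 2.054 − δ) = Φ(0.627) = 0.7347.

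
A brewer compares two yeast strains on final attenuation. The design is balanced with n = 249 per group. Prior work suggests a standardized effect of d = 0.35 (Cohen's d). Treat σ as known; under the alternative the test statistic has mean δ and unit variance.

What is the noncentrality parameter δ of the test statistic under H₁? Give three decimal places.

δ ≈ 3.905

The noncentrality parameter scales effect size by the design's sample-size factor: δ = d·√(n/2) = 0.35 × √(249/2) = 3.9053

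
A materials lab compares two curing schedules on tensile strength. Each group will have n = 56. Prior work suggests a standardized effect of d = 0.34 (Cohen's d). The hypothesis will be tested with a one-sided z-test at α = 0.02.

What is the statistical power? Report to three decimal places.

Noncentrality parameter: δ = d·√(n/2) = 0.34 × √(56/2) = 1.7991
One-sided α = 0.02 → critical value z_{0.02} = 2.054.
Power = P(Z > 2.054 − δ) = Φ(-0.255) = 0.3995.

Power ≈ 0.400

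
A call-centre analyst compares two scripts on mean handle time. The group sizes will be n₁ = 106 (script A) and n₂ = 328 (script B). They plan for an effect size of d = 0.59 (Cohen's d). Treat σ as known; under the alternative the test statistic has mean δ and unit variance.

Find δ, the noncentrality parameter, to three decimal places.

δ ≈ 5.281

The noncentrality parameter scales effect size by the design's sample-size factor: δ = d / √(1/n₁ + 1/n₂) = 0.59 / √(1/106 + 1/328) = 5.2808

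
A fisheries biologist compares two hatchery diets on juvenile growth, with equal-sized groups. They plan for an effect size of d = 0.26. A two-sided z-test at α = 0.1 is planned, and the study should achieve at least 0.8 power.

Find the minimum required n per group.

Set Φ(δ − 1.645) = 0.8; then δ − 1.645 = Φ⁻¹(0.8) = 0.842, giving δ = 2.486.
(Ignoring the negligible lower-tail rejection probability gives the usual closed-form inversion.)
δ = d·√(n/2) ⇒ n = 2(δ/d)² = 2 × (2.486 / 0.26)² = 182.92.
Round up to the next whole unit.

n = 183 per group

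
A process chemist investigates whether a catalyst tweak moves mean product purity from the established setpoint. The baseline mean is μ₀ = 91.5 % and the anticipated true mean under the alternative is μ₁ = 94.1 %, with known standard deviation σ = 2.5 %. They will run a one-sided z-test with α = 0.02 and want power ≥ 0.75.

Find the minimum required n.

Standardized effect: d = |μ₁ − μ₀| / σ = |94.1 − 91.5| / 2.5 = 1.0400
For power 0.75 need Φ(δ − z_{0.02}) = 0.75, so δ = z_{0.02} + z_{0.25} = 2.054 + 0.674 = 2.728.
δ = d·√n ⇒ n = (δ/d)² = (2.728 / 1.0400)² = 6.88.
Round up to the next whole unit.

n = 7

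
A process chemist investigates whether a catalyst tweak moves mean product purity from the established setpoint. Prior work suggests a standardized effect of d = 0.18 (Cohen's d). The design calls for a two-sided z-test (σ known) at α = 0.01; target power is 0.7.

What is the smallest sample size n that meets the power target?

n = 297

Set Φ(δ − 2.576) = 0.7; then δ − 2.576 = Φ⁻¹(0.7) = 0.524, giving δ = 3.100.
(For δ > 0 the lower-tail rejection region contributes negligibly to power, so the one-term inversion is standard.)
δ = d·√n ⇒ n = (δ/d)² = (3.100 / 0.18)² = 296.65.
Round up to the next whole unit.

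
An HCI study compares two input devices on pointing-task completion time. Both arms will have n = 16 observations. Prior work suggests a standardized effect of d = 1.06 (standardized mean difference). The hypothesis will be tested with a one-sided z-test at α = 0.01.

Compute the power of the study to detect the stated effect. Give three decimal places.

Noncentrality parameter: δ = d·√(n/2) = 1.06 × √(16/2) = 2.9981
Critical value for a one-sided test at α = 0.01: z_α = 2.326.
Power = P(Z > 2.326 − δ) = Φ(0.672) = 0.7491.

Power ≈ 0.749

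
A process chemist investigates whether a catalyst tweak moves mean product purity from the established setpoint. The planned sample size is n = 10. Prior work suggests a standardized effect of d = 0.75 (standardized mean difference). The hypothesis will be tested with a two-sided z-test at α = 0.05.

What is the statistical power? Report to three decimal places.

Power ≈ 0.660

Noncentrality parameter: δ = d·√n = 0.75 × √10 = 2.3717
Two-sided α = 0.05 → critical value z_{0.025} = 1.960.
Power = Φ(δ − 1.960) + Φ(−δ − 1.960) = Φ(0.412) + Φ(-4.332) = 0.6597 + 0.0000 = 0.6597.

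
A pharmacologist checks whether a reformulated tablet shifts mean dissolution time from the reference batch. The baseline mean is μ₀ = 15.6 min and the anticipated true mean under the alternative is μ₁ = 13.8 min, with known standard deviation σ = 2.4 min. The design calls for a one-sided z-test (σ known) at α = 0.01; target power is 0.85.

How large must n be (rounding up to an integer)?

Standardized effect: d = |μ₁ − μ₀| / σ = |13.8 − 15.6| / 2.4 = 0.7500
Set Φ(δ − 2.326) = 0.85; then δ − 2.326 = Φ⁻¹(0.85) = 1.036, giving δ = 3.363.
δ = d·√n ⇒ n = (δ/d)² = (3.363 / 0.7500)² = 20.10.
Rounding up, n = 21.

n = 21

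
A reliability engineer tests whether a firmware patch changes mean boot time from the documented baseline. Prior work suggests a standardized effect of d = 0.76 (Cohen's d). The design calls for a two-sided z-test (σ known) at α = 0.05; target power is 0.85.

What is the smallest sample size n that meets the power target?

For power 0.85 need Φ(δ − z_{0.025}) = 0.85, so δ = z_{0.025} + z_{0.15} = 1.960 + 1.036 = 2.996.
(The Φ(−δ − z_{α/2}) term is vanishingly small for δ > 0 and is dropped in the standard sample-size formula.)
δ = d·√n ⇒ n = (δ/d)² = (2.996 / 0.76)² = 15.54.
Round up to the next whole unit.

n = 16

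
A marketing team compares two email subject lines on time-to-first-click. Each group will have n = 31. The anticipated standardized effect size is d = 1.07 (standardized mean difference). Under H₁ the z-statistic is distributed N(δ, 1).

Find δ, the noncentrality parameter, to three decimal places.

δ ≈ 4.213

δ = d·√(n/2) = 1.07 × √(31/2) = 4.2126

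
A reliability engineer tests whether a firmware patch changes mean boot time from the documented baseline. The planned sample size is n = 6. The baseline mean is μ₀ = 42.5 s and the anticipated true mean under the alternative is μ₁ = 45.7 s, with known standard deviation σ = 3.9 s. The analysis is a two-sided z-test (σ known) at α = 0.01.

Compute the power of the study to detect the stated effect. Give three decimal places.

Standardized effect: d = |μ₁ − μ₀| / σ = |45.7 − 42.5| / 3.9 = 0.8205
Noncentrality parameter: δ = d·√n = 0.8205 × √6 = 2.0098
Two-sided α = 0.01 → critical value z_{0.005} = 2.576.
Power = Φ(δ − 2.576) + Φ(−δ − 2.576) = Φ(-0.566) + Φ(-4.586) = 0.2857 + 0.0000 = 0.2857.

Power ≈ 0.286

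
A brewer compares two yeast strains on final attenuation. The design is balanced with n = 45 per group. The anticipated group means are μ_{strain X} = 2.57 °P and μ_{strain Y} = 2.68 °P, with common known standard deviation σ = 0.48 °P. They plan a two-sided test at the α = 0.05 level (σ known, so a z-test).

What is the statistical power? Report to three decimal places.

Power ≈ 0.193

Standardized effect: d = |μ_{strain X} − μ_{strain Y}| / σ = |2.57 − 2.68| / 0.48 = 0.2292
Noncentrality parameter: δ = d·√(n/2) = 0.2292 × √(45/2) = 1.0870
Two-sided α = 0.05 → critical value z_{0.025} = 1.960.
Power = Φ(δ − 1.960) + Φ(−δ − 1.960) = Φ(-0.873) + Φ(-3.047) = 0.1914 + 0.0012 = 0.1925.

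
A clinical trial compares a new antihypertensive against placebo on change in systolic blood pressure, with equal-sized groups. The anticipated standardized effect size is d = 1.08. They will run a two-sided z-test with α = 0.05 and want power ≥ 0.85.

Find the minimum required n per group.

Set Φ(δ − 1.960) = 0.85; then δ − 1.960 = Φ⁻¹(0.85) = 1.036, giving δ = 2.996.
(Ignoring the negligible lower-tail rejection probability gives the usual closed-form inversion.)
δ = d·√(n/2) ⇒ n = 2(δ/d)² = 2 × (2.996 / 1.08)² = 15.40.
Rounding up, n = 16 per group.

n = 16 per group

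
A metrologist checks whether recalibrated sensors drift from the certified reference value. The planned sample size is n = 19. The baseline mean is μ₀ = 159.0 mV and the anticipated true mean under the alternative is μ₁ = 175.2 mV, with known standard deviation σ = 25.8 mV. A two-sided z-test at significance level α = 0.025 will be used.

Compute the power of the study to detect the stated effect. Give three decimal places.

Standardized effect: d = |μ₁ − μ₀| / σ = |175.2 − 159.0| / 25.8 = 0.6279
Noncentrality parameter: δ = d·√n = 0.6279 × √19 = 2.7370
Two-sided α = 0.025 → critical value z_{0.0125} = 2.241.
Power = Φ(δ − 2.241) + Φ(−δ − 2.241) = Φ(0.496) + Φ(-4.978) = 0.6899 + 0.0000 = 0.6899.

Power ≈ 0.690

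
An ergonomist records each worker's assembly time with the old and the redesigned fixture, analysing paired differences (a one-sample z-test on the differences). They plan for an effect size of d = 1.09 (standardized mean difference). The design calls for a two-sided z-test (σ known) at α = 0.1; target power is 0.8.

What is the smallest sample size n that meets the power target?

For power 0.8 need Φ(δ − z_{0.05}) = 0.8, so δ = z_{0.05} + z_{0.20} = 1.645 + 0.842 = 2.486.
(Ignoring the negligible lower-tail rejection probability gives the usual closed-form inversion.)
δ = d·√n ⇒ n = (δ/d)² = (2.486 / 1.09)² = 5.20.
Rounding up, n = 6.

n = 6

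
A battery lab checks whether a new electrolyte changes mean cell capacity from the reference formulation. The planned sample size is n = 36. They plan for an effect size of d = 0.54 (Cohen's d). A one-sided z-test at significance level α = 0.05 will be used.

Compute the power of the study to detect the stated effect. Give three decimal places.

Power ≈ 0.945

Noncentrality parameter: δ = d·√n = 0.54 × √36 = 3.2400
One-sided α = 0.05 → critical value z_{0.05} = 1.645.
Power = P(Z > 1.645 − δ) = Φ(1.595) = 0.9447.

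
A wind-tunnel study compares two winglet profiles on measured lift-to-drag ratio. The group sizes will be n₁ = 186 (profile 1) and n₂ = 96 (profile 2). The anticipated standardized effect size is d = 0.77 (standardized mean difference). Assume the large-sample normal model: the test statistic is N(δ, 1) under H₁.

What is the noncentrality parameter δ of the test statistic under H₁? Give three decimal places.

δ = d / √(1/n₁ + 1/n₂) = 0.77 / √(1/186 + 1/96) = 6.1271

δ ≈ 6.127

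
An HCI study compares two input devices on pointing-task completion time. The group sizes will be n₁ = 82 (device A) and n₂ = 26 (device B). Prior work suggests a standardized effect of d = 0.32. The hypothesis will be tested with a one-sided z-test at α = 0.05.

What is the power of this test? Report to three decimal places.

Power ≈ 0.412

Noncentrality parameter: δ = d / √(1/n₁ + 1/n₂) = 0.32 / √(1/82 + 1/26) = 1.4218
One-sided α = 0.05 → critical value z_{0.05} = 1.645.
Power = Φ(δ − 1.645) = Φ(-0.223) = 0.4117.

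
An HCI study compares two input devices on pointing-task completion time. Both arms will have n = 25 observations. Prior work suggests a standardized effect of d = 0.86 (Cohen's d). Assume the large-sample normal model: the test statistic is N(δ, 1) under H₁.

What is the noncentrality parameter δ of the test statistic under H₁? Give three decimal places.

δ ≈ 3.041

δ = d·√(n/2) = 0.86 × √(25/2) = 3.0406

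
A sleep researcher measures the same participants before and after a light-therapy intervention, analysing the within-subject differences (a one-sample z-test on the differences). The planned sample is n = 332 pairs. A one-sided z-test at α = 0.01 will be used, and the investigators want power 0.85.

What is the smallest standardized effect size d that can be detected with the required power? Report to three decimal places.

d ≈ 0.185

Need Φ(δ − 2.326) = 0.85, so δ = 2.326 + 1.036 = 3.363.
δ = d·√n ⇒ d = δ/√n = 3.363/√332 = 0.1846.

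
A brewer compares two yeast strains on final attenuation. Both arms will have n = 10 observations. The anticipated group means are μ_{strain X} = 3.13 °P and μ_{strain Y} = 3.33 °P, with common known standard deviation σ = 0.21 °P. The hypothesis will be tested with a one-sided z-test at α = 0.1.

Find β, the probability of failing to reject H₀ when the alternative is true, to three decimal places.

Standardized effect: d = |μ_{strain X} − μ_{strain Y}| / σ = |3.13 − 3.33| / 0.21 = 0.9524
Noncentrality parameter: δ = d·√(n/2) = 0.9524 × √(10/2) = 2.1296
Critical value for a one-sided test at α = 0.1: z_α = 1.282.
Power = Φ(δ − 1.282) = Φ(0.848) = 0.8018.
Type II error: β = 1 − power = 1 − 0.8018 = 0.1982.

β ≈ 0.198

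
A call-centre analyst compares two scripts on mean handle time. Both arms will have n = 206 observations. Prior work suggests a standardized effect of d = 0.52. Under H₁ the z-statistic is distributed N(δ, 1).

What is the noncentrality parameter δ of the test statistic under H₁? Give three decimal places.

δ ≈ 5.277

The noncentrality parameter scales effect size by the design's sample-size factor: δ = d·√(n/2) = 0.52 × √(206/2) = 5.2774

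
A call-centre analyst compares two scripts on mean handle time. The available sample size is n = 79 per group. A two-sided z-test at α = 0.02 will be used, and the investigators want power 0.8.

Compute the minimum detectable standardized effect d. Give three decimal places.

Need Φ(δ − 2.326) = 0.8, so δ = 2.326 + 0.842 = 3.168.
(Lower-tail contribution to power is negligible for δ > 0.)
δ = d·√(n/2) ⇒ d = δ/√(n/2) = 3.168/√(79/2) = 0.5041.

d ≈ 0.504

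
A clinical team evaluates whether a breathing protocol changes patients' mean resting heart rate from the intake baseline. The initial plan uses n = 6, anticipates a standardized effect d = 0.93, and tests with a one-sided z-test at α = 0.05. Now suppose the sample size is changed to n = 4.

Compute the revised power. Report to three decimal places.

Power ≈ 0.585

With n = 4: δ = d·√n = 0.93 × √4 = 1.8600. Critical value z_{0.05} = 1.645.
Revised power = Φ(δ − 1.645) = Φ(0.215) = 0.5852.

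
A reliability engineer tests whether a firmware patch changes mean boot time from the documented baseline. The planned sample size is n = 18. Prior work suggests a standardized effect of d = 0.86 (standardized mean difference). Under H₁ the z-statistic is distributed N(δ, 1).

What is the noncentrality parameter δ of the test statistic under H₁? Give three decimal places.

δ ≈ 3.649

δ = d·√n = 0.86 × √18 = 3.6487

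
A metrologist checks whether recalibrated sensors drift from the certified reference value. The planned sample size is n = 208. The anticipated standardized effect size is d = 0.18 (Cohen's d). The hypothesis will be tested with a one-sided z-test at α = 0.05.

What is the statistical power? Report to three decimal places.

Noncentrality parameter: δ = d·√n = 0.18 × √208 = 2.5960
Critical value for a one-sided test at α = 0.05: z_α = 1.645.
Power = P(Z > 1.645 − δ) = Φ(0.951) = 0.8292.

Power ≈ 0.829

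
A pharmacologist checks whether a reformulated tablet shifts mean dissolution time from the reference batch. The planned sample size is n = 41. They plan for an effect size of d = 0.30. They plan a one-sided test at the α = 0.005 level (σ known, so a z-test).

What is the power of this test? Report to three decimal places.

Noncentrality parameter: δ = d·√n = 0.30 × √41 = 1.9209
Critical value for a one-sided test at α = 0.005: z_α = 2.576.
Power = Φ(δ − 2.576) = Φ(-0.655) = 0.2563.

Power ≈ 0.256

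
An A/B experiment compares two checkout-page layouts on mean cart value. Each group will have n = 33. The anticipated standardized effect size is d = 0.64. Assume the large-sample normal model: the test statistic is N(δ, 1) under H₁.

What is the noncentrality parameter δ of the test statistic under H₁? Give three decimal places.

δ ≈ 2.600

δ = d·√(n/2) = 0.64 × √(33/2) = 2.5997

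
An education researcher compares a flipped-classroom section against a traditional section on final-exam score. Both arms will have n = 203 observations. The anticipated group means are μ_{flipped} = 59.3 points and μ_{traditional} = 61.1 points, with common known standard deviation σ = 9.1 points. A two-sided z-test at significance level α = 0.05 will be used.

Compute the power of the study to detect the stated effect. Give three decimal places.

Power ≈ 0.513

Standardized effect: d = |μ_{flipped} − μ_{traditional}| / σ = |59.3 − 61.1| / 9.1 = 0.1978
Noncentrality parameter: λ = d·√(n/2) = 0.1978 × √(203/2) = 1.9928
Two-sided α = 0.05 → critical value z_{0.025} = 1.960.
Power = Φ(λ − 1.960) + Φ(−λ − 1.960) = Φ(0.033) + Φ(-3.953) = 0.5131 + 0.0000 = 0.5131.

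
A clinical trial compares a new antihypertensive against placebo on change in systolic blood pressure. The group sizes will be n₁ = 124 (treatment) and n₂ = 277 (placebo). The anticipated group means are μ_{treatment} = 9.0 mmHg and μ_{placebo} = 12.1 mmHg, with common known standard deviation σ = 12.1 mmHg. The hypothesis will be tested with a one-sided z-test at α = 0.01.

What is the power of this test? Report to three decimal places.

Standardized effect: d = |μ_{treatment} − μ_{placebo}| / σ = |9.0 − 12.1| / 12.1 = 0.2562
Noncentrality parameter: δ = d / √(1/n₁ + 1/n₂) = 0.2562 / √(1/124 + 1/277) = 2.3711
One-sided α = 0.01 → critical value z_{0.01} = 2.326.
Power = Φ(δ − 2.326) = Φ(0.045) = 0.5179.

Power ≈ 0.518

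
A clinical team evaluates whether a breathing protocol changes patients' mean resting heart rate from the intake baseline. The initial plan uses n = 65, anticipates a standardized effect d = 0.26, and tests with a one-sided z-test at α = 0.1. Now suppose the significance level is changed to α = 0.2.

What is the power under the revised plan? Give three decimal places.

Power ≈ 0.895

δ = d·√n = 0.26 × √65 = 2.0962 (unchanged). New critical value: z_{0.2} = 0.842.
Revised power = Φ(δ − 0.842) = Φ(1.255) = 0.8952.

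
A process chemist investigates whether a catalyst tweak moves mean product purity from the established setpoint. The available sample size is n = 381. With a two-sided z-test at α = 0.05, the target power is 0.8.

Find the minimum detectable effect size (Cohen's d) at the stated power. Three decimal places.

Required noncentrality: δ = z_{0.025} + z_{0.20} = 1.960 + 0.842 = 2.802.
(Lower-tail contribution to power is negligible for δ > 0.)
δ = d·√n ⇒ d = δ/√n = 2.802/√381 = 0.1435.

d ≈ 0.144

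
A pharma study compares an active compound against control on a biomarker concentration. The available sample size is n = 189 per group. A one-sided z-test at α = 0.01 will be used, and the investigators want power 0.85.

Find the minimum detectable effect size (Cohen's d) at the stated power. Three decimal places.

Required noncentrality: δ = z_{0.01} + z_{0.15} = 2.326 + 1.036 = 3.363.
δ = d·√(n/2) ⇒ d = δ/√(n/2) = 3.363/√(189/2) = 0.3459.

d ≈ 0.346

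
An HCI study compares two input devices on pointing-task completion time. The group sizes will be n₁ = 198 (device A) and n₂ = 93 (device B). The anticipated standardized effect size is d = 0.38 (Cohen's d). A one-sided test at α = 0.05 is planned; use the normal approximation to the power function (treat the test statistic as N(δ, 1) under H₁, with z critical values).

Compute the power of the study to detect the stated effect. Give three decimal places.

Power ≈ 0.916

Noncentrality parameter: δ = d / √(1/n₁ + 1/n₂) = 0.38 / √(1/198 + 1/93) = 3.0228
Critical value for a one-sided test at α = 0.05: z_α = 1.645.
Power = Φ(δ − 1.645) = Φ(1.378) = 0.9159.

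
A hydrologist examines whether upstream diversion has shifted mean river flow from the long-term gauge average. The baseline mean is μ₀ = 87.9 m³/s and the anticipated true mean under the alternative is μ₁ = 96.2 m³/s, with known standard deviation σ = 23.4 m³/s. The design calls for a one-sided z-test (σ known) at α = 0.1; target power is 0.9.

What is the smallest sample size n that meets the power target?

Standardized effect: d = |μ₁ − μ₀| / σ = |96.2 − 87.9| / 23.4 = 0.3547
Set Φ(δ − 1.282) = 0.9; then δ − 1.282 = Φ⁻¹(0.9) = 1.282, giving δ = 2.563.
δ = d·√n ⇒ n = (δ/d)² = (2.563 / 0.3547)² = 52.22.
Round up to the next whole unit.

n = 53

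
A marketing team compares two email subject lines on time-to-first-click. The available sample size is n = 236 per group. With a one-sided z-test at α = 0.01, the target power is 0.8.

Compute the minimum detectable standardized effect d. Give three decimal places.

Need Φ(δ − 2.326) = 0.8, so δ = 2.326 + 0.842 = 3.168.
δ = d·√(n/2) ⇒ d = δ/√(n/2) = 3.168/√(236/2) = 0.2916.

d ≈ 0.292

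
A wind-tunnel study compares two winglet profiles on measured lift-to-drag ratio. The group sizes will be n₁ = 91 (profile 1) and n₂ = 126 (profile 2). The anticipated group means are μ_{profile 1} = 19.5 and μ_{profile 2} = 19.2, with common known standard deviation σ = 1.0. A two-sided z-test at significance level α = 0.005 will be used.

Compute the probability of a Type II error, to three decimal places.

β ≈ 0.734

Standardized effect: d = |μ_{profile 1} − μ_{profile 2}| / σ = |19.5 − 19.2| / 1.0 = 0.3000
Noncentrality parameter: δ = d / √(1/n₁ + 1/n₂) = 0.3000 / √(1/91 + 1/126) = 2.1807
Two-sided α = 0.005 → critical value z_{0.0025} = 2.807.
Power = Φ(δ − 2.807) + Φ(−δ − 2.807) = Φ(-0.626) + Φ(-4.988) = 0.2656 + 0.0000 = 0.2656.
Type II error: β = 1 − power = 1 − 0.2656 = 0.7344.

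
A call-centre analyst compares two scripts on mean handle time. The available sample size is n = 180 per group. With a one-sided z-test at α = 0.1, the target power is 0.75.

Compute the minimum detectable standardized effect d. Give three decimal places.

d ≈ 0.206

Need Φ(δ − 1.282) = 0.75, so δ = 1.282 + 0.674 = 1.956.
δ = d·√(n/2) ⇒ d = δ/√(n/2) = 1.956/√(180/2) = 0.2062.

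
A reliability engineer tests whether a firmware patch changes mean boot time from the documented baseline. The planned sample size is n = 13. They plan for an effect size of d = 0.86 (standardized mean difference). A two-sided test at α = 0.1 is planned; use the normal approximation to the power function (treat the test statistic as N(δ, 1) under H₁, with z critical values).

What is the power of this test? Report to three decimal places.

Power ≈ 0.927

Noncentrality parameter: δ = d·√n = 0.86 × √13 = 3.1008
Critical value for a two-sided test at α = 0.1: z_{α/2} = 1.645.
Power = Φ(δ − 1.645) + Φ(−δ − 1.645) = Φ(1.456) + Φ(-4.746) = 0.9273 + 0.0000 = 0.9273.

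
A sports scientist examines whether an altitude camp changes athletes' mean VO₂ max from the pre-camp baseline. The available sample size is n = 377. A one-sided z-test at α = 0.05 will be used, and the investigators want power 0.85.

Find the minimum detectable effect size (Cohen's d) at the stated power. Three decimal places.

Required noncentrality: δ = z_{0.05} + z_{0.15} = 1.645 + 1.036 = 2.681.
δ = d·√n ⇒ d = δ/√n = 2.681/√377 = 0.1381.

d ≈ 0.138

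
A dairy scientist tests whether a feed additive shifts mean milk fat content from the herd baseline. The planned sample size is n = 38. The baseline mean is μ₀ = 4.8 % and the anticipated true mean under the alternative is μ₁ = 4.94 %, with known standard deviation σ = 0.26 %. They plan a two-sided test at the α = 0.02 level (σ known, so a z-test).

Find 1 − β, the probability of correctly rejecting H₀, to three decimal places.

Standardized effect: d = |μ₁ − μ₀| / σ = |4.94 − 4.8| / 0.26 = 0.5385
Noncentrality parameter: δ = d·√n = 0.5385 × √38 = 3.3193
Two-sided α = 0.02 → critical value z_{0.01} = 2.326.
Power = Φ(δ − 2.326) + Φ(−δ − 2.326) = Φ(0.993) + Φ(-5.646) = 0.8396 + 0.0000 = 0.8396.

Power ≈ 0.840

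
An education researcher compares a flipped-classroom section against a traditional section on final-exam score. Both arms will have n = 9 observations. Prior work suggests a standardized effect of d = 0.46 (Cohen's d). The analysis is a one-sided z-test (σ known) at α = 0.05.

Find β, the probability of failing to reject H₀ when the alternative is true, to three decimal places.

Noncentrality parameter: δ = d·√(n/2) = 0.46 × √(9/2) = 0.9758
Critical value for a one-sided test at α = 0.05: z_α = 1.645.
Power = P(Z > 1.645 − δ) = Φ(-0.669) = 0.2517.
Type II error: β = 1 − power = 1 − 0.2517 = 0.7483.

β ≈ 0.748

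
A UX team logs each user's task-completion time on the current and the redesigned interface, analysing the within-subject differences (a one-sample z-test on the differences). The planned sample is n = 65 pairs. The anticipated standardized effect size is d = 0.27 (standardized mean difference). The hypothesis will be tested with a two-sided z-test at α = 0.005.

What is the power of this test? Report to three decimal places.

Power ≈ 0.264

Noncentrality parameter: δ = d·√n = 0.27 × √65 = 2.1768
Two-sided α = 0.005 → critical value z_{0.0025} = 2.807.
Power = Φ(δ − 2.807) + Φ(−δ − 2.807) = Φ(-0.630) + Φ(-4.984) = 0.2643 + 0.0000 = 0.2643.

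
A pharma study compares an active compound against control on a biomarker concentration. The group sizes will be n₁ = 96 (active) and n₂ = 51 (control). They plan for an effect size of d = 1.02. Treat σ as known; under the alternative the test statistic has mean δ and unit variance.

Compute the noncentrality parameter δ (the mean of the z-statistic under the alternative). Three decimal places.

δ ≈ 5.887

δ = d / √(1/n₁ + 1/n₂) = 1.02 / √(1/96 + 1/51) = 5.8866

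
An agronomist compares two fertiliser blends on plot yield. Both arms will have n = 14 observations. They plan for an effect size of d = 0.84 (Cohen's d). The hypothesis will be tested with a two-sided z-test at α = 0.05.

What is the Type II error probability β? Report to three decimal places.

β ≈ 0.396

Noncentrality parameter: δ = d·√(n/2) = 0.84 × √(14/2) = 2.2224
Two-sided α = 0.05 → critical value z_{0.025} = 1.960.
Power = Φ(δ − 1.960) + Φ(−δ − 1.960) = Φ(0.262) + Φ(-4.182) = 0.6035 + 0.0000 = 0.6035.
Type II error: β = 1 − power = 1 − 0.6035 = 0.3965.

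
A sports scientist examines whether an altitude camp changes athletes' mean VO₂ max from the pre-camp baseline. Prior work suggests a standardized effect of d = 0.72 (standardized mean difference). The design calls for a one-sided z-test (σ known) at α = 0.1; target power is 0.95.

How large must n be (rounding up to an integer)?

n = 17

Set Φ(δ − 1.282) = 0.95; then δ − 1.282 = Φ⁻¹(0.95) = 1.645, giving δ = 2.926.
δ = d·√n ⇒ n = (δ/d)² = (2.926 / 0.72)² = 16.52.
Round up to the next whole unit.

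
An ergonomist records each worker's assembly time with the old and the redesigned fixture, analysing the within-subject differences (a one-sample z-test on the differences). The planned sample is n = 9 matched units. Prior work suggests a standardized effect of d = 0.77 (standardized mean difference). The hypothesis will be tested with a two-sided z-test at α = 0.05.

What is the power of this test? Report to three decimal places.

Noncentrality parameter: δ = d·√n = 0.77 × √9 = 2.3100
Critical value for a two-sided test at α = 0.05: z_{α/2} = 1.960.
Power = Φ(δ − 1.960) + Φ(−δ − 1.960) = Φ(0.350) + Φ(-4.270) = 0.6368 + 0.0000 = 0.6369.

Power ≈ 0.637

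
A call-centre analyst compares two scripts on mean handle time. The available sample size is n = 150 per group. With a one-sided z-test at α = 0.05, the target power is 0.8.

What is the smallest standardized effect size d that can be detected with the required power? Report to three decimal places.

Required noncentrality: δ = z_{0.05} + z_{0.20} = 1.645 + 0.842 = 2.486.
δ = d·√(n/2) ⇒ d = δ/√(n/2) = 2.486/√(150/2) = 0.2871.

d ≈ 0.287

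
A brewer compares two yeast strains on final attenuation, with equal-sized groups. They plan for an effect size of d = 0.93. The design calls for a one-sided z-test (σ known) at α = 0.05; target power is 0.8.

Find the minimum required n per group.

Set Φ(δ − 1.645) = 0.8; then δ − 1.645 = Φ⁻¹(0.8) = 0.842, giving δ = 2.486.
δ = d·√(n/2) ⇒ n = 2(δ/d)² = 2 × (2.486 / 0.93)² = 14.30.
Rounding up, n = 15 per group.

n = 15 per group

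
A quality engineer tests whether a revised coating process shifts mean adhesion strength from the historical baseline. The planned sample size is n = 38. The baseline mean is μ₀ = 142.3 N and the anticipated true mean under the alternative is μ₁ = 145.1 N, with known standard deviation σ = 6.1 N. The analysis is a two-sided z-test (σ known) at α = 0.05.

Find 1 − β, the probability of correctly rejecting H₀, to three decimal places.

Standardized effect: d = |μ₁ − μ₀| / σ = |145.1 − 142.3| / 6.1 = 0.4590
Noncentrality parameter: δ = d·√n = 0.4590 × √38 = 2.8296
Critical value for a two-sided test at α = 0.05: z_{α/2} = 1.960.
Power = Φ(δ − 1.960) + Φ(−δ − 1.960) = Φ(0.870) + Φ(-4.790) = 0.8077 + 0.0000 = 0.8077.

Power ≈ 0.808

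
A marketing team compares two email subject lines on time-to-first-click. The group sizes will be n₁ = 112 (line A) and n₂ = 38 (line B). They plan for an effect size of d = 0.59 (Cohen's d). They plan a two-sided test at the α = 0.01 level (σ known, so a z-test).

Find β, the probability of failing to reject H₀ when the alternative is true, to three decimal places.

Noncentrality parameter: λ = d / √(1/n₁ + 1/n₂) = 0.59 / √(1/112 + 1/38) = 3.1427
Critical value for a two-sided test at α = 0.01: z_{α/2} = 2.576.
Power = Φ(λ − 2.576) + Φ(−λ − 2.576) = Φ(0.567) + Φ(-5.719) = 0.7146 + 0.0000 = 0.7146.
Type II error: β = 1 − power = 1 − 0.7146 = 0.2854.

β ≈ 0.285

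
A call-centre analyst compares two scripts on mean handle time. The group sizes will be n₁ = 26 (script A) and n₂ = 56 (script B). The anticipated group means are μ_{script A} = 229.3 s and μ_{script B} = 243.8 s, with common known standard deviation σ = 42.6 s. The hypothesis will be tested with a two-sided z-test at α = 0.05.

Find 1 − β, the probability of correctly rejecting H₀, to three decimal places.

Power ≈ 0.300

Standardized effect: d = |μ_{script A} − μ_{script B}| / σ = |229.3 − 243.8| / 42.6 = 0.3404
Noncentrality parameter: δ = d / √(1/n₁ + 1/n₂) = 0.3404 / √(1/26 + 1/56) = 1.4343
Critical value for a two-sided test at α = 0.05: z_{α/2} = 1.960.
Power = Φ(δ − 1.960) + Φ(−δ − 1.960) = Φ(-0.526) + Φ(-3.394) = 0.2996 + 0.0003 = 0.2999.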